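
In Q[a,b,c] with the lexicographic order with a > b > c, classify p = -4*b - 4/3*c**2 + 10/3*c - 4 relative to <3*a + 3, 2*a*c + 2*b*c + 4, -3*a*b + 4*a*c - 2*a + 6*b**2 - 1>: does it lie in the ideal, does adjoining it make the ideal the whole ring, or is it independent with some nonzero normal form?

Adjoining -4*b - 4/3*c**2 + 10/3*c - 4 makes the ideal the whole ring: the system is inconsistent.

First compute the reduced Gröbner basis of I by Buchberger's algorithm.
f_1 = 3*a + 3, LT = a.
f_2 = 2*a*c + 2*b*c + 4, LT = a*c.
f_3 = -3*a*b + 4*a*c - 2*a + 6*b**2 - 1, LT = a*b.

S(f_1,f_2): lcm = a*c. S = -b*c + c - 2.
  leading term b*c: no divisor's leading term divides it; move -b*c to the remainder.
  leading term c: no divisor's leading term divides it; move c to the remainder.
  leading term 1: no divisor's leading term divides it; move -2 to the remainder.
  remainder -b*c + c - 2 ≠ 0; add h_4 = -b*c + c - 2 to the basis.

S(f_1,f_3): lcm = a*b. S = 4/3*a*c - 2/3*a + 2*b**2 + b - 1/3.
  leading term a*c: subtract (4/9*c)·f_1 from 4/3*a*c - 2/3*a + 2*b**2 + b - 1/3 → -2/3*a + 2*b**2 + b - 4/3*c - 1/3
  leading term a: subtract (-2/9)·f_1 from -2/3*a + 2*b**2 + b - 4/3*c - 1/3 → 2*b**2 + b - 4/3*c + 1/3
  leading term b**2: no divisor's leading term divides it; move 2*b**2 to the remainder.
  leading term b: no divisor's leading term divides it; move b to the remainder.
  leading term c: no divisor's leading term divides it; move -4/3*c to the remainder.
  leading term 1: no divisor's leading term divides it; move 1/3 to the remainder.
  remainder 2*b**2 + b - 4/3*c + 1/3 ≠ 0; add h_5 = 2*b**2 + b - 4/3*c + 1/3 to the basis.

S(f_2,f_3): lcm = a*b*c. S = 4/3*a*c**2 - 2/3*a*c + 3*b**2*c + 2*b - 1/3*c.
  leading term a*c**2: subtract (4/9*c**2)·f_1 from 4/3*a*c**2 - 2/3*a*c + 3*b**2*c + 2*b - 1/3*c → -2/3*a*c + 3*b**2*c + 2*b - 4/3*c**2 - 1/3*c
  leading term a*c: subtract (-2/9*c)·f_1 from -2/3*a*c + 3*b**2*c + 2*b - 4/3*c**2 - 1/3*c → 3*b**2*c + 2*b - 4/3*c**2 + 1/3*c
  leading term b**2*c: subtract (-3*b)·h_4 from 3*b**2*c + 2*b - 4/3*c**2 + 1/3*c → 3*b*c - 4*b - 4/3*c**2 + 1/3*c
  leading term b*c: subtract (-3)·h_4 from 3*b*c - 4*b - 4/3*c**2 + 1/3*c → -4*b - 4/3*c**2 + 10/3*c - 6
  leading term b: no divisor's leading term divides it; move -4*b to the remainder.
  leading term c**2: no divisor's leading term divides it; move -4/3*c**2 to the remainder.
  leading term c: no divisor's leading term divides it; move 10/3*c to the remainder.
  leading term 1: no divisor's leading term divides it; move -6 to the remainder.
  remainder -4*b - 4/3*c**2 + 10/3*c - 6 ≠ 0; add h_6 = -4*b - 4/3*c**2 + 10/3*c - 6 to the basis.

S(h_4,h_6): lcm = b*c. S = -1/3*c**3 + 5/6*c**2 - 5/2*c + 2.
  leading term c**3: no divisor's leading term divides it; move -1/3*c**3 to the remainder.
  leading term c**2: no divisor's leading term divides it; move 5/6*c**2 to the remainder.
  leading term c: no divisor's leading term divides it; move -5/2*c to the remainder.
  leading term 1: no divisor's leading term divides it; move 2 to the remainder.
  remainder -1/3*c**3 + 5/6*c**2 - 5/2*c + 2 ≠ 0; add h_7 = -1/3*c**3 + 5/6*c**2 - 5/2*c + 2 to the basis.

The other S-polynomials (S(f_1,h_4), S(f_2,h_4), S(f_3,h_4), S(f_1,h_5), S(f_2,h_5), S(f_3,h_5), S(h_4,h_5), S(f_1,h_6), S(f_2,h_6), S(f_3,h_6), S(h_5,h_6), S(f_1,h_7), S(f_2,h_7), S(f_3,h_7), S(h_4,h_7), S(h_5,h_7), S(h_6,h_7)) all reduce to 0 modulo the current basis, so we have a Gröbner basis.
Inter-reduce: drop elements whose leading term is divisible by another's, tail-reduce, and make monic.
Reduced Gröbner basis: {a + 1, b + 1/3*c**2 - 5/6*c + 3/2, c**3 - 5/2*c**2 + 15/2*c - 6}.
Label its elements g_1 = a + 1, g_2 = b + 1/3*c**2 - 5/6*c + 3/2, g_3 = c**3 - 5/2*c**2 + 15/2*c - 6.

Reduce p = -4*b - 4/3*c**2 + 10/3*c - 4 modulo G:
  leading term b: subtract (-4)·g_2 from -4*b - 4/3*c**2 + 10/3*c - 4 → 2
  leading term 1: no divisor's leading term divides it; move 2 to the remainder.
  normal form = 2.
The normal form is nonzero, so p ∉ I. Since p minus its normal form lies in I, I + (p) = I + (r) where r = 2; decide whether this ideal is the whole ring.
Here r = 2 is a nonzero constant, hence a unit: 1 ∈ I + (p), the Gröbner basis of I + (p) is {1}, and the enlarged system has no common solution — adjoining p is inconsistent.

Ideal membership is decidable via reduction modulo a Gröbner basis.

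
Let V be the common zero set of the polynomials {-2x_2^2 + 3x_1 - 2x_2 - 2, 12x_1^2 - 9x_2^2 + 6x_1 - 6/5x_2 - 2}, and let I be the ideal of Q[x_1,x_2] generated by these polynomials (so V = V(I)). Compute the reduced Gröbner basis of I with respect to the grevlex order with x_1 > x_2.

G = {x_1^2 - 5/8x_1 + 13/20x_2 + 7/12, x_2^2 - 3/2x_1 + x_2 + 1}

Buchberger's algorithm terminates because the ascending chain of leading-term ideals stabilizes.

f_1 = -2x_2^2 + 3x_1 - 2x_2 - 2, LT = x_2^2.
f_2 = 12x_1^2 - 9x_2^2 + 6x_1 - 6/5x_2 - 2, LT = x_1^2.

S(f_1,f_2): leading monomials are coprime, so the S-polynomial reduces to 0 (Buchberger's first criterion).
Every S-polynomial of the final basis reduces to 0, so we have a Gröbner basis.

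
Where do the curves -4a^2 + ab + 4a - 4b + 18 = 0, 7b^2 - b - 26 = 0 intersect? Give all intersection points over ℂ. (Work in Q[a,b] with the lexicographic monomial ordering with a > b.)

{(15/56 - sqrt(20161)/56, -13/7), (15/56 + sqrt(20161)/56, -13/7), (-1, 2), (5/2, 2)}

Compute a lex Gröbner basis by Buchberger's algorithm.
f_1 = -4a^2 + ab + 4a - 4b + 18, LT = a^2.
f_2 = 7b^2 - b - 26, LT = b^2.

The S-polynomials (S(f_1,f_2)) all reduce to 0 modulo the current basis, so we have a Gröbner basis.
Inter-reduce: drop elements whose leading term is divisible by another's, tail-reduce, and make monic.
Reduced Gröbner basis: {a^2 - 1/4ab - a + b - 9/2, b^2 - 1/7b - 26/7}.

A lex Gröbner basis eliminates variables successively. Here b^2 - 1/7b - 26/7 depends only on b, with roots {-13/7, 2}; lifting each root through the earlier basis elements recovers the full solutions.
  b = -13/7: the earlier basis element becomes a^2 - 15/28a - 89/14 = 0, giving a = 15/56 - sqrt(20161)/56, 15/56 + sqrt(20161)/56 — points (15/56 - sqrt(20161)/56, -13/7), (15/56 + sqrt(20161)/56, -13/7).
  b = 2: the earlier basis element becomes a^2 - 3/2a - 5/2 = 0, giving a = -1, 5/2 — points (-1, 2), (5/2, 2).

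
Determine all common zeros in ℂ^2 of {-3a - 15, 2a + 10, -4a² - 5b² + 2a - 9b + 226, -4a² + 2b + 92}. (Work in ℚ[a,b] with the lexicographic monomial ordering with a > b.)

{(-5, 4)}

Compute a lex Gröbner basis by Buchberger's algorithm.
f_1 = -3a - 15, LT = a.
f_2 = 2a + 10, LT = a.
f_3 = -4a² + 2a - 5b² - 9b + 226, LT = a².
f_4 = -4a² + 2b + 92, LT = a².

S(f_1,f_2): lcm = a. S = 0.
  remainder 0.

S(f_1,f_3): lcm = a². S = 11/2a - 5/4b² - 9/4b + 113/2.
  leading term a: subtract (-11/6)·f_1 from 11/2a - 5/4b² - 9/4b + 113/2 → -5/4b² - 9/4b + 29
  leading term b²: no divisor's leading term divides it; move -5/4b² to the remainder.
  leading term b: no divisor's leading term divides it; move -9/4b to the remainder.
  leading term 1: no divisor's leading term divides it; move 29 to the remainder.
  remainder -5/4b² - 9/4b + 29 ≠ 0; add h_5 = -5/4b² - 9/4b + 29 to the basis.

S(f_1,f_4): lcm = a². S = 5a + ½b + 23.
  leading term a: subtract (-5/3)·f_1 from 5a + ½b + 23 → ½b - 2
  leading term b: no divisor's leading term divides it; move ½b to the remainder.
  leading term 1: no divisor's leading term divides it; move -2 to the remainder.
  remainder ½b - 2 ≠ 0; add h_6 = ½b - 2 to the basis.

S(f_2,f_3): lcm = a². S = 11/2a - 5/4b² - 9/4b + 113/2.
  leading term a: subtract (-11/6)·f_1 from 11/2a - 5/4b² - 9/4b + 113/2 → -5/4b² - 9/4b + 29
  leading term b²: subtract (1)·h_5 from -5/4b² - 9/4b + 29 → 0
  remainder 0.

S(f_2,f_4): lcm = a². S = 5a + ½b + 23.
  leading term a: subtract (-5/3)·f_1 from 5a + ½b + 23 → ½b - 2
  leading term b: subtract (1)·h_6 from ½b - 2 → 0
  remainder 0.

S(f_3,f_4): lcm = a². S = -½a + 5/4b² + 11/4b - 67/2.
  leading term a: subtract (⅙)·f_1 from -½a + 5/4b² + 11/4b - 67/2 → 5/4b² + 11/4b - 31
  leading term b²: subtract (-1)·h_5 from 5/4b² + 11/4b - 31 → ½b - 2
  leading term b: subtract (1)·h_6 from ½b - 2 → 0
  remainder 0.

S(f_1,h_5): leading monomials are coprime, so the S-polynomial reduces to 0 (Buchberger's first criterion).
S(f_2,h_5): leading monomials are coprime, so the S-polynomial reduces to 0 (Buchberger's first criterion).
S(f_3,h_5): leading monomials are coprime, so the S-polynomial reduces to 0 (Buchberger's first criterion).
S(f_4,h_5): leading monomials are coprime, so the S-polynomial reduces to 0 (Buchberger's first criterion).
S(f_1,h_6): leading monomials are coprime, so the S-polynomial reduces to 0 (Buchberger's first criterion).
S(f_2,h_6): leading monomials are coprime, so the S-polynomial reduces to 0 (Buchberger's first criterion).
S(f_3,h_6): leading monomials are coprime, so the S-polynomial reduces to 0 (Buchberger's first criterion).
S(f_4,h_6): leading monomials are coprime, so the S-polynomial reduces to 0 (Buchberger's first criterion).
S(h_5,h_6): lcm = b². S = 29/5b - 116/5.
  leading term b: subtract (58/5)·h_6 from 29/5b - 116/5 → 0
  remainder 0.

Every S-polynomial of the final basis reduces to 0, so we have a Gröbner basis.
Inter-reduce: drop elements whose leading term is divisible by another's, tail-reduce, and make monic.
Reduced Gröbner basis: {a + 5, b - 4}.

The lex basis is triangular: the last element involves only b. Solving b - 4 = 0 gives b ∈ {4}; substituting each value into the earlier elements determines the remaining variables.
  b = 4: the earlier basis element becomes a + 5 = 0, giving a = -5 — point (-5, 4).
Substituting each solution back into the original system confirms all equations vanish.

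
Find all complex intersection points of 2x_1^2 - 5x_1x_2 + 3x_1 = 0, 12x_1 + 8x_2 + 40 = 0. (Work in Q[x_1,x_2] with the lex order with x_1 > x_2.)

Compute a lex Gröbner basis by Buchberger's algorithm.
f_1 = 2x_1^2 - 5x_1x_2 + 3x_1, LT = x_1^2.
f_2 = 12x_1 + 8x_2 + 40, LT = x_1.

S(f_1,f_2): lcm = x_1^2. S = -19/6x_1x_2 - 11/6x_1.
  leading term x_1x_2: subtract (-19/72x_2)·f_2 from -19/6x_1x_2 - 11/6x_1 → -11/6x_1 + 19/9x_2^2 + 95/9x_2
  leading term x_1: subtract (-11/72)·f_2 from -11/6x_1 + 19/9x_2^2 + 95/9x_2 → 19/9x_2^2 + 106/9x_2 + 55/9
  leading term x_2^2: no divisor's leading term divides it; move 19/9x_2^2 to the remainder.
  leading term x_2: no divisor's leading term divides it; move 106/9x_2 to the remainder.
  leading term 1: no divisor's leading term divides it; move 55/9 to the remainder.
  remainder 19/9x_2^2 + 106/9x_2 + 55/9 ≠ 0; add h_3 = 19/9x_2^2 + 106/9x_2 + 55/9 to the basis.

The other S-polynomials (S(f_1,h_3), S(f_2,h_3)) all reduce to 0 modulo the current basis, so we have a Gröbner basis.
Inter-reduce: drop elements whose leading term is divisible by another's, tail-reduce, and make monic.
Reduced Gröbner basis: {x_1 + 2/3x_2 + 10/3, x_2^2 + 106/19x_2 + 55/19}.

The lex basis is triangular: the last element involves only x_2. Solving x_2^2 + 106/19x_2 + 55/19 = 0 gives x_2 ∈ {-5, -11/19}; substituting each value into the earlier elements determines the remaining variables.
  x_2 = -5: the earlier basis element becomes x_1 = 0, giving x_1 = 0 — point (0, -5).
  x_2 = -11/19: the earlier basis element becomes x_1 + 56/19 = 0, giving x_1 = -56/19 — point (-56/19, -11/19).
Each listed point satisfies every original equation (direct substitution).

{(0, -5), (-56/19, -11/19)}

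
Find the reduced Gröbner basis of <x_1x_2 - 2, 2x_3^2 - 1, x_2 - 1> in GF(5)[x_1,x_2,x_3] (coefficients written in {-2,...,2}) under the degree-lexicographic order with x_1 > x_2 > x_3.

f_1 = x_1x_2 - 2, LT = x_1x_2.
f_2 = 2x_3^2 - 1, LT = x_3^2.
f_3 = x_2 - 1, LT = x_2.

S(f_1,f_3): lcm = x_1x_2. S = x_1 - 2.
  reduce S modulo (f_1, f_2, f_3):
  remainder x_1 - 2 ≠ 0; add g_4 = x_1 - 2 to the basis.

The other S-polynomials (S(f_1,f_2), S(f_2,f_3), S(f_1,g_4), S(f_2,g_4), S(f_3,g_4)) all reduce to 0 modulo the current basis, so we have a Gröbner basis.
Inter-reduce: drop elements whose leading term is divisible by another's, tail-reduce, and make monic.

G = {x_3^2 + 2, x_1 - 2, x_2 - 1}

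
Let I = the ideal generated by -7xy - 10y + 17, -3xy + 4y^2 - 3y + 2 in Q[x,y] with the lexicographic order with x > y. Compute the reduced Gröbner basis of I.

G = {x - 68/37y + 31/37, y^2 + 9/28y - 37/28}

This is the nonlinear analogue of row-reducing a linear system.

f_1 = -7xy - 10y + 17, LT = xy.
f_2 = -3xy + 4y^2 - 3y + 2, LT = xy.

S(f_1,f_2): lcm = xy. S = 4/3y^2 + 3/7y - 37/21.
  leading term y^2: no divisor's leading term divides it; move 4/3y^2 to the remainder.
  leading term y: no divisor's leading term divides it; move 3/7y to the remainder.
  leading term 1: no divisor's leading term divides it; move -37/21 to the remainder.
  remainder 4/3y^2 + 3/7y - 37/21 ≠ 0; add g_3 = 4/3y^2 + 3/7y - 37/21 to the basis.

S(f_1,g_3): lcm = xy^2. S = -9/28xy + 37/28x + 10/7y^2 - 17/7y.
  leading term xy: subtract (9/196)·f_1 from -9/28xy + 37/28x + 10/7y^2 - 17/7y → 37/28x + 10/7y^2 - 193/98y - 153/196
  leading term x: no divisor's leading term divides it; move 37/28x to the remainder.
  leading term y^2: subtract (15/14)·g_3 from 10/7y^2 - 193/98y - 153/196 → -17/7y + 31/28
  leading term y: no divisor's leading term divides it; move -17/7y to the remainder.
  leading term 1: no divisor's leading term divides it; move 31/28 to the remainder.
  remainder 37/28x - 17/7y + 31/28 ≠ 0; add g_4 = 37/28x - 17/7y + 31/28 to the basis.

The other S-polynomials (S(f_2,g_3), S(f_1,g_4), S(f_2,g_4), S(g_3,g_4)) all reduce to 0 modulo the current basis, so we have a Gröbner basis.
Inter-reduce: drop elements whose leading term is divisible by another's, tail-reduce, and make monic.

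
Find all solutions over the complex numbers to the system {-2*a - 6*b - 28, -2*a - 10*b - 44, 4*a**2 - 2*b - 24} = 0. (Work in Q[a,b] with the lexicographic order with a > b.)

Compute a lex Gröbner basis by Buchberger's algorithm.
f_1 = -2*a - 6*b - 28, LT = a.
f_2 = -2*a - 10*b - 44, LT = a.
f_3 = 4*a**2 - 2*b - 24, LT = a**2.

S(f_1,f_2): lcm = a. S = -2*b - 8.
  reduce S modulo (f_1, f_2, f_3):
  remainder -2*b - 8 ≠ 0; add h_4 = -2*b - 8 to the basis.

The other S-polynomials (S(f_1,f_3), S(f_2,f_3), S(f_1,h_4), S(f_2,h_4), S(f_3,h_4)) all reduce to 0 modulo the current basis, so we have a Gröbner basis.
Inter-reduce: drop elements whose leading term is divisible by another's, tail-reduce, and make monic.
Reduced Gröbner basis: {a + 2, b + 4}.

Elimination: the polynomial b + 4 lies in the elimination ideal for b, so b ∈ {-4}. For each such b, the remaining basis elements (now univariate) give the rest of the solution.
  b = -4: the earlier basis element becomes a + 2 = 0, giving a = -2 — point (-2, -4).

{(-2, -4)}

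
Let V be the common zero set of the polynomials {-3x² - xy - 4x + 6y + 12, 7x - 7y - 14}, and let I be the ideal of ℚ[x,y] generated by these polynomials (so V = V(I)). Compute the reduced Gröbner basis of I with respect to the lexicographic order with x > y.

Buchberger's algorithm terminates because the ascending chain of leading-term ideals stabilizes.

f_1 = -3x² - xy - 4x + 6y + 12, LT = x².
f_2 = 7x - 7y - 14, LT = x.

S(f_1,f_2): lcm = x². S = 4/3xy + 10/3x - 2y - 4.
  reduce S modulo (f_1, f_2):
  remainder 4/3y² + 4y + 8/3 ≠ 0; add g_3 = 4/3y² + 4y + 8/3 to the basis.

The other S-polynomials (S(f_1,g_3), S(f_2,g_3)) all reduce to 0 modulo the current basis, so we have a Gröbner basis.
Inter-reduce: drop elements whose leading term is divisible by another's, tail-reduce, and make monic.

G = {x - y - 2, y² + 3y + 2}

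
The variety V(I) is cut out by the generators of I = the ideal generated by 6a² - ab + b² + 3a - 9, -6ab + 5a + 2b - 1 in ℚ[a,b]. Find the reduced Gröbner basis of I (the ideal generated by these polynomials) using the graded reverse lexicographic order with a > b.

G = {b³ - 7/6b² + ⅔a - 43/6b + 20/3, a² + ⅙b² + 13/36a - 1/18b - 53/36, ab - ⅚a - ⅓b + ⅙}

This is the nonlinear analogue of row-reducing a linear system.

f_1 = 6a² - ab + b² + 3a - 9, LT = a².
f_2 = -6ab + 5a + 2b - 1, LT = ab.

S(f_1,f_2): lcm = a²b. S = -⅙ab² + ⅙b³ + ⅚a² + ⅚ab - ⅙a - 3/2b.
  leading term ab²: subtract (1/36b)·f_2 from -⅙ab² + ⅙b³ + ⅚a² + ⅚ab - ⅙a - 3/2b → ⅙b³ + ⅚a² + 25/36ab - 1/18b² - ⅙a - 53/36b
  leading term b³: no divisor's leading term divides it; move ⅙b³ to the remainder.
  leading term a²: subtract (5/36)·f_1 from ⅚a² + 25/36ab - 1/18b² - ⅙a - 53/36b → ⅚ab - 7/36b² - 7/12a - 53/36b + 5/4
  leading term ab: subtract (-5/36)·f_2 from ⅚ab - 7/36b² - 7/12a - 53/36b + 5/4 → -7/36b² + 1/9a - 43/36b + 10/9
  leading term b²: no divisor's leading term divides it; move -7/36b² to the remainder.
  leading term a: no divisor's leading term divides it; move 1/9a to the remainder.
  leading term b: no divisor's leading term divides it; move -43/36b to the remainder.
  leading term 1: no divisor's leading term divides it; move 10/9 to the remainder.
  remainder ⅙b³ - 7/36b² + 1/9a - 43/36b + 10/9 ≠ 0; add g_3 = ⅙b³ - 7/36b² + 1/9a - 43/36b + 10/9 to the basis.

The other S-polynomials (S(f_1,g_3), S(f_2,g_3)) all reduce to 0 modulo the current basis, so we have a Gröbner basis.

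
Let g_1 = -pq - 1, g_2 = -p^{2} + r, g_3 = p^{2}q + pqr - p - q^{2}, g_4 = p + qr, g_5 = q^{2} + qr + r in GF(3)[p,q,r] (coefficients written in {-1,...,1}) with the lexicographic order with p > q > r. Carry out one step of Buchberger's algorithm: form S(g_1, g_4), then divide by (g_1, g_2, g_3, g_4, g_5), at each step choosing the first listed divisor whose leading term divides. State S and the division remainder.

S(g_1, g_4) = -q^{2}r + 1; remainder on division = qr^{2} + r^{2} + 1.

lcm(LM(g_1), LM(g_4)) = pq.
S = (lcm/LT(g_1))·g_1 − (lcm/LT(g_4))·g_4 = -q^{2}r + 1.
Reduce S modulo (g_1, g_2, g_3, g_4, g_5) in that order:
  leading term q^{2}r: subtract (-r)·g_5 from -q^{2}r + 1 → qr^{2} + r^{2} + 1
  leading term qr^{2}: no divisor's leading term divides it; move qr^{2} to the remainder.
  leading term r^{2}: no divisor's leading term divides it; move r^{2} to the remainder.
  leading term 1: no divisor's leading term divides it; move 1 to the remainder.
The remainder qr^{2} + r^{2} + 1 is nonzero, so it would be added as the next basis element.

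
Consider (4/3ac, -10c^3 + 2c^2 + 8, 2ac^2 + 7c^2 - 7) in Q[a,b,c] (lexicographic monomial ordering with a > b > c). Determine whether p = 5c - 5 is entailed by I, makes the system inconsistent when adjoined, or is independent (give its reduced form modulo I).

First compute the reduced Gröbner basis of I by Buchberger's algorithm.
f_1 = 4/3ac, LT = ac.
f_2 = -10c^3 + 2c^2 + 8, LT = c^3.
f_3 = 2ac^2 + 7c^2 - 7, LT = ac^2.

S(f_1,f_2): lcm = ac^3. S = 1/5ac^2 + 4/5a.
  leading term ac^2: subtract (3/20c)·f_1 from 1/5ac^2 + 4/5a → 4/5a
  leading term a: no divisor's leading term divides it; move 4/5a to the remainder.
  remainder 4/5a ≠ 0; add h_4 = 4/5a to the basis.

S(f_1,f_3): lcm = ac^2. S = -7/2c^2 + 7/2.
  leading term c^2: no divisor's leading term divides it; move -7/2c^2 to the remainder.
  leading term 1: no divisor's leading term divides it; move 7/2 to the remainder.
  remainder -7/2c^2 + 7/2 ≠ 0; add h_5 = -7/2c^2 + 7/2 to the basis.

S(f_2,f_3): lcm = ac^3. S = -1/5ac^2 - 4/5a - 7/2c^3 + 7/2c.
  leading term ac^2: subtract (-3/20c)·f_1 from -1/5ac^2 - 4/5a - 7/2c^3 + 7/2c → -4/5a - 7/2c^3 + 7/2c
  leading term a: subtract (-1)·h_4 from -4/5a - 7/2c^3 + 7/2c → -7/2c^3 + 7/2c
  leading term c^3: subtract (7/20)·f_2 from -7/2c^3 + 7/2c → -7/10c^2 + 7/2c - 14/5
  leading term c^2: subtract (1/5)·h_5 from -7/10c^2 + 7/2c - 14/5 → 7/2c - 7/2
  leading term c: no divisor's leading term divides it; move 7/2c to the remainder.
  leading term 1: no divisor's leading term divides it; move -7/2 to the remainder.
  remainder 7/2c - 7/2 ≠ 0; add h_6 = 7/2c - 7/2 to the basis.

The other S-polynomials (S(f_1,h_4), S(f_2,h_4), S(f_3,h_4), S(f_1,h_5), S(f_2,h_5), S(f_3,h_5), S(h_4,h_5), S(f_1,h_6), S(f_2,h_6), S(f_3,h_6), S(h_4,h_6), S(h_5,h_6)) all reduce to 0 modulo the current basis, so we have a Gröbner basis.
Inter-reduce: drop elements whose leading term is divisible by another's, tail-reduce, and make monic.
Reduced Gröbner basis: {a, c - 1}.
Label its elements g_1 = a, g_2 = c - 1.

Reduce p = 5c - 5 modulo G:
  leading term c: subtract (5)·g_2 from 5c - 5 → 0
  normal form = 0.
Since the normal form is 0, p ∈ I.

5c - 5 lies in I (it reduces to 0).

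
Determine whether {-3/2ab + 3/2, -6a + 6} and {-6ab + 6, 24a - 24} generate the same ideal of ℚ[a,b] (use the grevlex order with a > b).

For a fixed monomial order, each ideal has a unique reduced Gröbner basis; comparing bases decides equality.
Buchberger on the first generating set:
f_1 = -3/2ab + 3/2, LT = ab.
f_2 = -6a + 6, LT = a.

S(f_1,f_2): lcm = ab. S = b - 1.
  leading term b: no divisor's leading term divides it; move b to the remainder.
  leading term 1: no divisor's leading term divides it; move -1 to the remainder.
  remainder b - 1 ≠ 0; add g_3 = b - 1 to the basis.

The other S-polynomials (S(f_1,g_3), S(f_2,g_3)) all reduce to 0 modulo the current basis, so we have a Gröbner basis.
Inter-reduce: drop elements whose leading term is divisible by another's, tail-reduce, and make monic.
Reduced Gröbner basis: {a - 1, b - 1}.

Buchberger on the second generating set:
h_1 = -6ab + 6, LT = ab.
h_2 = 24a - 24, LT = a.

S(h_1,h_2): lcm = ab. S = b - 1.
  leading term b: no divisor's leading term divides it; move b to the remainder.
  leading term 1: no divisor's leading term divides it; move -1 to the remainder.
  remainder b - 1 ≠ 0; add k_3 = b - 1 to the basis.

The other S-polynomials (S(h_1,k_3), S(h_2,k_3)) all reduce to 0 modulo the current basis, so we have a Gröbner basis.
Inter-reduce: drop elements whose leading term is divisible by another's, tail-reduce, and make monic.
Reduced Gröbner basis: {a - 1, b - 1}.

The two bases agree; hence the ideals are identical.

Yes, the ideals are equal.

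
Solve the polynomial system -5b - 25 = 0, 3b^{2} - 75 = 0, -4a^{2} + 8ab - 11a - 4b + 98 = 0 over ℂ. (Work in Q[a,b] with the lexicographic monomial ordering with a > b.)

Compute a lex Gröbner basis by Buchberger's algorithm.
f_1 = -5b - 25, LT = b.
f_2 = 3b^{2} - 75, LT = b^{2}.
f_3 = -4a^{2} + 8ab - 11a - 4b + 98, LT = a^{2}.

The S-polynomials (S(f_1,f_2), S(f_1,f_3), S(f_2,f_3)) all reduce to 0 modulo the current basis, so we have a Gröbner basis.
Inter-reduce: drop elements whose leading term is divisible by another's, tail-reduce, and make monic.
Reduced Gröbner basis: {a^{2} + \tfrac{51}{4}a - \tfrac{59}{2}, b + 5}.

Elimination: the polynomial b + 5 lies in the elimination ideal for b, so b ∈ {-5}. For each such b, the remaining basis elements (now univariate) give the rest of the solution.
  b = -5: the earlier basis element becomes a^{2} + \tfrac{51}{4}a - \tfrac{59}{2} = 0, giving a = -59/4, 2 — points (-59/4, -5), (2, -5).
Substituting each solution back into the original system confirms all equations vanish.

{(-59/4, -5), (2, -5)}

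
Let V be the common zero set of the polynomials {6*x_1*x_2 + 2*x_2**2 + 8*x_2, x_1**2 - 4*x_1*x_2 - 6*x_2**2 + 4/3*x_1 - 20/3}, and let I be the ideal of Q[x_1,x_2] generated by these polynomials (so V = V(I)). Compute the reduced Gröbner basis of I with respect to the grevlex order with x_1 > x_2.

This is the nonlinear analogue of row-reducing a linear system.

f_1 = 6*x_1*x_2 + 2*x_2**2 + 8*x_2, LT = x_1*x_2.
f_2 = x_1**2 - 4*x_1*x_2 - 6*x_2**2 + 4/3*x_1 - 20/3, LT = x_1**2.

S(f_1,f_2): lcm = x_1**2*x_2. S = 13/3*x_1*x_2**2 + 6*x_2**3 + 20/3*x_2.
  leading term x_1*x_2**2: subtract (13/18*x_2)·f_1 from 13/3*x_1*x_2**2 + 6*x_2**3 + 20/3*x_2 → 41/9*x_2**3 - 52/9*x_2**2 + 20/3*x_2
  leading term x_2**3: no divisor's leading term divides it; move 41/9*x_2**3 to the remainder.
  leading term x_2**2: no divisor's leading term divides it; move -52/9*x_2**2 to the remainder.
  leading term x_2: no divisor's leading term divides it; move 20/3*x_2 to the remainder.
  remainder 41/9*x_2**3 - 52/9*x_2**2 + 20/3*x_2 ≠ 0; add g_3 = 41/9*x_2**3 - 52/9*x_2**2 + 20/3*x_2 to the basis.

The other S-polynomials (S(f_1,g_3), S(f_2,g_3)) all reduce to 0 modulo the current basis, so we have a Gröbner basis.

G = {x_2**3 - 52/41*x_2**2 + 60/41*x_2, x_1**2 - 14/3*x_2**2 + 4/3*x_1 + 16/3*x_2 - 20/3, x_1*x_2 + 1/3*x_2**2 + 4/3*x_2}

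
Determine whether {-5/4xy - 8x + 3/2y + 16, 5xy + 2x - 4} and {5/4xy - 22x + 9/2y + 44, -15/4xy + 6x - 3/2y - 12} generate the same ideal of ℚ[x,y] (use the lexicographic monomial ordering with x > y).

Equality of ideals is decidable: compute both reduced Gröbner bases (unique for the ordering) and check whether they agree.
Buchberger on the first generating set:
f_1 = -5/4xy - 8x + 3/2y + 16, LT = xy.
f_2 = 5xy + 2x - 4, LT = xy.

S(f_1,f_2): lcm = xy. S = 6x - 6/5y - 12.
  reduce S modulo (f_1, f_2):
  remainder 6x - 6/5y - 12 ≠ 0; add g_3 = 6x - 6/5y - 12 to the basis.

S(f_1,g_3): lcm = xy. S = 32/5x + ⅕y² + ⅘y - 64/5.
  reduce S modulo (f_1, f_2, g_3):
  remainder ⅕y² + 52/25y ≠ 0; add g_4 = ⅕y² + 52/25y to the basis.

The other S-polynomials (S(f_2,g_3), S(f_1,g_4), S(f_2,g_4), S(g_3,g_4)) all reduce to 0 modulo the current basis, so we have a Gröbner basis.
Inter-reduce: drop elements whose leading term is divisible by another's, tail-reduce, and make monic.
Reduced Gröbner basis: {x - ⅕y - 2, y² + 52/5y}.

Buchberger on the second generating set:
h_1 = 5/4xy - 22x + 9/2y + 44, LT = xy.
h_2 = -15/4xy + 6x - 3/2y - 12, LT = xy.

S(h_1,h_2): lcm = xy. S = -16x + 16/5y + 32.
  reduce S modulo (h_1, h_2):
  remainder -16x + 16/5y + 32 ≠ 0; add k_3 = -16x + 16/5y + 32 to the basis.

S(h_1,k_3): lcm = xy. S = -88/5x + ⅕y² + 28/5y + 176/5.
  reduce S modulo (h_1, h_2, k_3):
  remainder ⅕y² + 52/25y ≠ 0; add k_4 = ⅕y² + 52/25y to the basis.

The other S-polynomials (S(h_2,k_3), S(h_1,k_4), S(h_2,k_4), S(k_3,k_4)) all reduce to 0 modulo the current basis, so we have a Gröbner basis.
Inter-reduce: drop elements whose leading term is divisible by another's, tail-reduce, and make monic.
Reduced Gröbner basis: {x - ⅕y - 2, y² + 52/5y}.

Same reduced basis, so the two generating sets span the same ideal.

Yes, the ideals are equal.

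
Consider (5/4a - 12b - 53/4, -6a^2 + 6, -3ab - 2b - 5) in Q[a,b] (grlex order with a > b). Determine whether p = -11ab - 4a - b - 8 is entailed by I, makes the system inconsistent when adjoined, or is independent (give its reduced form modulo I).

First compute the reduced Gröbner basis of I by Buchberger's algorithm.
f_1 = 5/4a - 12b - 53/4, LT = a.
f_2 = -6a^2 + 6, LT = a^2.
f_3 = -3ab - 2b - 5, LT = ab.

S(f_1,f_2): lcm = a^2. S = -48/5ab - 53/5a + 1.
  leading term ab: subtract (-192/25b)·f_1 from -48/5ab - 53/5a + 1 → -2304/25b^2 - 53/5a - 2544/25b + 1
  leading term b^2: no divisor's leading term divides it; move -2304/25b^2 to the remainder.
  leading term a: subtract (-212/25)·f_1 from -53/5a - 2544/25b + 1 → -5088/25b - 2784/25
  leading term b: no divisor's leading term divides it; move -5088/25b to the remainder.
  leading term 1: no divisor's leading term divides it; move -2784/25 to the remainder.
  remainder -2304/25b^2 - 5088/25b - 2784/25 ≠ 0; add h_4 = -2304/25b^2 - 5088/25b - 2784/25 to the basis.

S(f_1,f_3): lcm = ab. S = -48/5b^2 - 169/15b - 5/3.
  leading term b^2: subtract (5/48)·h_4 from -48/5b^2 - 169/15b - 5/3 → 149/15b + 149/15
  leading term b: no divisor's leading term divides it; move 149/15b to the remainder.
  leading term 1: no divisor's leading term divides it; move 149/15 to the remainder.
  remainder 149/15b + 149/15 ≠ 0; add h_5 = 149/15b + 149/15 to the basis.

The other S-polynomials (S(f_2,f_3), S(f_1,h_4), S(f_2,h_4), S(f_3,h_4), S(f_1,h_5), S(f_2,h_5), S(f_3,h_5), S(h_4,h_5)) all reduce to 0 modulo the current basis, so we have a Gröbner basis.
Inter-reduce: drop elements whose leading term is divisible by another's, tail-reduce, and make monic.
Reduced Gröbner basis: {a - 1, b + 1}.
Label its elements g_1 = a - 1, g_2 = b + 1.

Reduce p = -11ab - 4a - b - 8 modulo G:
  leading term ab: subtract (-11b)·g_1 from -11ab - 4a - b - 8 → -4a - 12b - 8
  leading term a: subtract (-4)·g_1 from -4a - 12b - 8 → -12b - 12
  leading term b: subtract (-12)·g_2 from -12b - 12 → 0
  normal form = 0.
Since the normal form is 0, p ∈ I.

-11ab - 4a - b - 8 lies in I (it reduces to 0).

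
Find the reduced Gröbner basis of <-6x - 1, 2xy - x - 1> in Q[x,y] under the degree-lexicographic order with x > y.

G = {x + 1/6, y + 5/2}

f_1 = -6x - 1, LT = x.
f_2 = 2xy - x - 1, LT = xy.

S(f_1,f_2): lcm = xy. S = 1/2x + 1/6y + 1/2.
  reduce S modulo (f_1, f_2):
  remainder 1/6y + 5/12 ≠ 0; add g_3 = 1/6y + 5/12 to the basis.

The other S-polynomials (S(f_1,g_3), S(f_2,g_3)) all reduce to 0 modulo the current basis, so we have a Gröbner basis.
Inter-reduce: drop elements whose leading term is divisible by another's, tail-reduce, and make monic.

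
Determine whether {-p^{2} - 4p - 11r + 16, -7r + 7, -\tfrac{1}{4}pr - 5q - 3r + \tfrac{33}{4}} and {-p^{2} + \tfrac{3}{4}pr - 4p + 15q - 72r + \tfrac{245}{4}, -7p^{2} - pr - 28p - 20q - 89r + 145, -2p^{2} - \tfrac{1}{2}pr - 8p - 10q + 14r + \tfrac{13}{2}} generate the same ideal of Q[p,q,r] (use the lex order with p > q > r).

Equality of ideals is decidable: compute both reduced Gröbner bases (unique for the ordering) and check whether they agree.
Buchberger on the first generating set:
f_1 = -p^{2} - 4p - 11r + 16, LT = p^{2}.
f_2 = -7r + 7, LT = r.
f_3 = -\tfrac{1}{4}pr - 5q - 3r + \tfrac{33}{4}, LT = pr.

S(f_1,f_3): lcm = p^{2}r. S = -20pq - 8pr + 33p + 11r^{2} - 16r.
  leading term pq: no divisor's leading term divides it; move -20pq to the remainder.
  leading term pr: subtract (\tfrac{8}{7}p)·f_2 from -8pr + 33p + 11r^{2} - 16r → 25p + 11r^{2} - 16r
  leading term p: no divisor's leading term divides it; move 25p to the remainder.
  leading term r^{2}: subtract (-\tfrac{11}{7}r)·f_2 from 11r^{2} - 16r → -5r
  leading term r: subtract (\tfrac{5}{7})·f_2 from -5r → -5
  leading term 1: no divisor's leading term divides it; move -5 to the remainder.
  remainder -20pq + 25p - 5 ≠ 0; add g_4 = -20pq + 25p - 5 to the basis.

S(f_2,f_3): lcm = pr. S = -p - 20q - 12r + 33.
  leading term p: no divisor's leading term divides it; move -p to the remainder.
  leading term q: no divisor's leading term divides it; move -20q to the remainder.
  leading term r: subtract (\tfrac{12}{7})·f_2 from -12r + 33 → 21
  leading term 1: no divisor's leading term divides it; move 21 to the remainder.
  remainder -p - 20q + 21 ≠ 0; add g_5 = -p - 20q + 21 to the basis.

S(f_3,g_4): lcm = pqr. S = \tfrac{5}{4}pr + 20q^{2} + 12qr - 33q - \tfrac{1}{4}r.
  leading term pr: subtract (-\tfrac{5}{28}p)·f_2 from \tfrac{5}{4}pr + 20q^{2} + 12qr - 33q - \tfrac{1}{4}r → \tfrac{5}{4}p + 20q^{2} + 12qr - 33q - \tfrac{1}{4}r
  leading term p: subtract (-\tfrac{5}{4})·g_5 from \tfrac{5}{4}p + 20q^{2} + 12qr - 33q - \tfrac{1}{4}r → 20q^{2} + 12qr - 58q - \tfrac{1}{4}r + \tfrac{105}{4}
  leading term q^{2}: no divisor's leading term divides it; move 20q^{2} to the remainder.
  leading term qr: subtract (-\tfrac{12}{7}q)·f_2 from 12qr - 58q - \tfrac{1}{4}r + \tfrac{105}{4} → -46q - \tfrac{1}{4}r + \tfrac{105}{4}
  leading term q: no divisor's leading term divides it; move -46q to the remainder.
  leading term r: subtract (\tfrac{1}{28})·f_2 from -\tfrac{1}{4}r + \tfrac{105}{4} → 26
  leading term 1: no divisor's leading term divides it; move 26 to the remainder.
  remainder 20q^{2} - 46q + 26 ≠ 0; add g_6 = 20q^{2} - 46q + 26 to the basis.

The other S-polynomials (S(f_1,f_2), S(f_1,g_4), S(f_2,g_4), S(f_1,g_5), S(f_2,g_5), S(f_3,g_5), S(g_4,g_5), S(f_1,g_6), S(f_2,g_6), S(f_3,g_6), S(g_4,g_6), S(g_5,g_6)) all reduce to 0 modulo the current basis, so we have a Gröbner basis.
Inter-reduce: drop elements whose leading term is divisible by another's, tail-reduce, and make monic.
Reduced Gröbner basis: {p + 20q - 21, q^{2} - \tfrac{23}{10}q + \tfrac{13}{10}, r - 1}.

Buchberger on the second generating set:
h_1 = -p^{2} + \tfrac{3}{4}pr - 4p + 15q - 72r + \tfrac{245}{4}, LT = p^{2}.
h_2 = -7p^{2} - pr - 28p - 20q - 89r + 145, LT = p^{2}.
h_3 = -2p^{2} - \tfrac{1}{2}pr - 8p - 10q + 14r + \tfrac{13}{2}, LT = p^{2}.

S(h_1,h_2): lcm = p^{2}. S = -\tfrac{25}{28}pr - \tfrac{125}{7}q + \tfrac{415}{7}r - \tfrac{1135}{28}.
  leading term pr: no divisor's leading term divides it; move -\tfrac{25}{28}pr to the remainder.
  leading term q: no divisor's leading term divides it; move -\tfrac{125}{7}q to the remainder.
  leading term r: no divisor's leading term divides it; move \tfrac{415}{7}r to the remainder.
  leading term 1: no divisor's leading term divides it; move -\tfrac{1135}{28} to the remainder.
  remainder -\tfrac{25}{28}pr - \tfrac{125}{7}q + \tfrac{415}{7}r - \tfrac{1135}{28} ≠ 0; add k_4 = -\tfrac{25}{28}pr - \tfrac{125}{7}q + \tfrac{415}{7}r - \tfrac{1135}{28} to the basis.

S(h_1,h_3): lcm = p^{2}. S = -pr - 20q + 79r - 58.
  leading term pr: subtract (\tfrac{28}{25})·k_4 from -pr - 20q + 79r - 58 → \tfrac{63}{5}r - \tfrac{63}{5}
  leading term r: no divisor's leading term divides it; move \tfrac{63}{5}r to the remainder.
  leading term 1: no divisor's leading term divides it; move -\tfrac{63}{5} to the remainder.
  remainder \tfrac{63}{5}r - \tfrac{63}{5} ≠ 0; add k_5 = \tfrac{63}{5}r - \tfrac{63}{5} to the basis.

S(h_1,k_4): lcm = p^{2}r. S = -20pq - \tfrac{3}{4}pr^{2} + \tfrac{352}{5}pr - \tfrac{227}{5}p - 15qr + 72r^{2} - \tfrac{245}{4}r.
  leading term pq: no divisor's leading term divides it; move -20pq to the remainder.
  leading term pr^{2}: subtract (\tfrac{21}{25}r)·k_4 from -\tfrac{3}{4}pr^{2} + \tfrac{352}{5}pr - \tfrac{227}{5}p - 15qr + 72r^{2} - \tfrac{245}{4}r → \tfrac{352}{5}pr - \tfrac{227}{5}p + \tfrac{111}{5}r^{2} - \tfrac{136}{5}r
  leading term pr: subtract (-\tfrac{9856}{125})·k_4 from \tfrac{352}{5}pr - \tfrac{227}{5}p + \tfrac{111}{5}r^{2} - \tfrac{136}{5}r → -\tfrac{227}{5}p - 1408q + \tfrac{111}{5}r^{2} + \tfrac{116184}{25}r - \tfrac{79904}{25}
  leading term p: no divisor's leading term divides it; move -\tfrac{227}{5}p to the remainder.
  leading term q: no divisor's leading term divides it; move -1408q to the remainder.
  leading term r^{2}: subtract (\tfrac{37}{21}r)·k_5 from \tfrac{111}{5}r^{2} + \tfrac{116184}{25}r - \tfrac{79904}{25} → \tfrac{116739}{25}r - \tfrac{79904}{25}
  leading term r: subtract (\tfrac{1853}{5})·k_5 from \tfrac{116739}{25}r - \tfrac{79904}{25} → \tfrac{7367}{5}
  leading term 1: no divisor's leading term divides it; move \tfrac{7367}{5} to the remainder.
  remainder -20pq - \tfrac{227}{5}p - 1408q + \tfrac{7367}{5} ≠ 0; add k_6 = -20pq - \tfrac{227}{5}p - 1408q + \tfrac{7367}{5} to the basis.

S(k_4,k_5): lcm = pr. S = p + 20q - \tfrac{332}{5}r + \tfrac{227}{5}.
  leading term p: no divisor's leading term divides it; move p to the remainder.
  leading term q: no divisor's leading term divides it; move 20q to the remainder.
  leading term r: subtract (-\tfrac{332}{63})·k_5 from -\tfrac{332}{5}r + \tfrac{227}{5} → -21
  leading term 1: no divisor's leading term divides it; move -21 to the remainder.
  remainder p + 20q - 21 ≠ 0; add k_7 = p + 20q - 21 to the basis.

S(k_4,k_6): lcm = pqr. S = -\tfrac{227}{100}pr + 20q^{2} - \tfrac{684}{5}qr + \tfrac{227}{5}q + \tfrac{7367}{100}r.
  leading term pr: subtract (\tfrac{1589}{625})·k_4 from -\tfrac{227}{100}pr + 20q^{2} - \tfrac{684}{5}qr + \tfrac{227}{5}q + \tfrac{7367}{100}r → 20q^{2} - \tfrac{684}{5}qr + \tfrac{454}{5}q - \tfrac{38529}{500}r + \tfrac{51529}{500}
  leading term q^{2}: no divisor's leading term divides it; move 20q^{2} to the remainder.
  leading term qr: subtract (-\tfrac{76}{7}q)·k_5 from -\tfrac{684}{5}qr + \tfrac{454}{5}q - \tfrac{38529}{500}r + \tfrac{51529}{500} → -46q - \tfrac{38529}{500}r + \tfrac{51529}{500}
  leading term q: no divisor's leading term divides it; move -46q to the remainder.
  leading term r: subtract (-\tfrac{4281}{700})·k_5 from -\tfrac{38529}{500}r + \tfrac{51529}{500} → 26
  leading term 1: no divisor's leading term divides it; move 26 to the remainder.
  remainder 20q^{2} - 46q + 26 ≠ 0; add k_8 = 20q^{2} - 46q + 26 to the basis.

The other S-polynomials (S(h_2,h_3), S(h_2,k_4), S(h_3,k_4), S(h_1,k_5), S(h_2,k_5), S(h_3,k_5), S(h_1,k_6), S(h_2,k_6), S(h_3,k_6), S(k_5,k_6), S(h_1,k_7), S(h_2,k_7), S(h_3,k_7), S(k_4,k_7), S(k_5,k_7), S(k_6,k_7), S(h_1,k_8), S(h_2,k_8), S(h_3,k_8), S(k_4,k_8), S(k_5,k_8), S(k_6,k_8), S(k_7,k_8)) all reduce to 0 modulo the current basis, so we have a Gröbner basis.
Inter-reduce: drop elements whose leading term is divisible by another's, tail-reduce, and make monic.
Reduced Gröbner basis: {p + 20q - 21, q^{2} - \tfrac{23}{10}q + \tfrac{13}{10}, r - 1}.

These coincide, so the ideals are equal.

Yes, the ideals are equal.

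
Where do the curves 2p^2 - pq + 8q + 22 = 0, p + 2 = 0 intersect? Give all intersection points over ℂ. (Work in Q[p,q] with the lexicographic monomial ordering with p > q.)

Compute a lex Gröbner basis by Buchberger's algorithm.
f_1 = 2p^2 - pq + 8q + 22, LT = p^2.
f_2 = p + 2, LT = p.

S(f_1,f_2): lcm = p^2. S = -1/2pq - 2p + 4q + 11.
  reduce S modulo (f_1, f_2):
  remainder 5q + 15 ≠ 0; add h_3 = 5q + 15 to the basis.

The other S-polynomials (S(f_1,h_3), S(f_2,h_3)) all reduce to 0 modulo the current basis, so we have a Gröbner basis.
Inter-reduce: drop elements whose leading term is divisible by another's, tail-reduce, and make monic.
Reduced Gröbner basis: {p + 2, q + 3}.

A lex Gröbner basis eliminates variables successively. Here q + 3 depends only on q, with roots {-3}; lifting each root through the earlier basis elements recovers the full solutions.
  q = -3: the earlier basis element becomes p + 2 = 0, giving p = -2 — point (-2, -3).

{(-2, -3)}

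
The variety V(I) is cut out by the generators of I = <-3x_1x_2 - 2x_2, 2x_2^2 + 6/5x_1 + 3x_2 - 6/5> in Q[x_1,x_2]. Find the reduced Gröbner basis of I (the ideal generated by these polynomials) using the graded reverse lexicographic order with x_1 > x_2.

G = {x_1^2 - 1/3x_1 - 2/3, x_1x_2 + 2/3x_2, x_2^2 + 3/5x_1 + 3/2x_2 - 3/5}

Buchberger's algorithm terminates because the ascending chain of leading-term ideals stabilizes.

f_1 = -3x_1x_2 - 2x_2, LT = x_1x_2.
f_2 = 2x_2^2 + 6/5x_1 + 3x_2 - 6/5, LT = x_2^2.

S(f_1,f_2): lcm = x_1x_2^2. S = -3/5x_1^2 - 3/2x_1x_2 + 2/3x_2^2 + 3/5x_1.
  leading term x_1^2: no divisor's leading term divides it; move -3/5x_1^2 to the remainder.
  leading term x_1x_2: subtract (1/2)·f_1 from -3/2x_1x_2 + 2/3x_2^2 + 3/5x_1 → 2/3x_2^2 + 3/5x_1 + x_2
  leading term x_2^2: subtract (1/3)·f_2 from 2/3x_2^2 + 3/5x_1 + x_2 → 1/5x_1 + 2/5
  leading term x_1: no divisor's leading term divides it; move 1/5x_1 to the remainder.
  leading term 1: no divisor's leading term divides it; move 2/5 to the remainder.
  remainder -3/5x_1^2 + 1/5x_1 + 2/5 ≠ 0; add g_3 = -3/5x_1^2 + 1/5x_1 + 2/5 to the basis.

The other S-polynomials (S(f_1,g_3), S(f_2,g_3)) all reduce to 0 modulo the current basis, so we have a Gröbner basis.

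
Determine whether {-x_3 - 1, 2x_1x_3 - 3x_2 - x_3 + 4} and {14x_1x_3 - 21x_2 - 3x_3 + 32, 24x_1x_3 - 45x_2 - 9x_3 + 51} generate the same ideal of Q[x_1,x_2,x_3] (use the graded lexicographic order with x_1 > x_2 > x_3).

No, the ideals differ.

Two ideals are equal iff their reduced Gröbner bases coincide (the reduced basis is unique for a fixed ordering).
Buchberger on the first generating set:
f_1 = -x_3 - 1, LT = x_3.
f_2 = 2x_1x_3 - 3x_2 - x_3 + 4, LT = x_1x_3.

S(f_1,f_2): lcm = x_1x_3. S = x_1 + 3/2x_2 + 1/2x_3 - 2.
  leading term x_1: no divisor's leading term divides it; move x_1 to the remainder.
  leading term x_2: no divisor's leading term divides it; move 3/2x_2 to the remainder.
  leading term x_3: subtract (-1/2)·f_1 from 1/2x_3 - 2 → -5/2
  leading term 1: no divisor's leading term divides it; move -5/2 to the remainder.
  remainder x_1 + 3/2x_2 - 5/2 ≠ 0; add g_3 = x_1 + 3/2x_2 - 5/2 to the basis.

The other S-polynomials (S(f_1,g_3), S(f_2,g_3)) all reduce to 0 modulo the current basis, so we have a Gröbner basis.
Inter-reduce: drop elements whose leading term is divisible by another's, tail-reduce, and make monic.
Reduced Gröbner basis: {x_1 + 3/2x_2 - 5/2, x_3 + 1}.

Buchberger on the second generating set:
h_1 = 14x_1x_3 - 21x_2 - 3x_3 + 32, LT = x_1x_3.
h_2 = 24x_1x_3 - 45x_2 - 9x_3 + 51, LT = x_1x_3.

S(h_1,h_2): lcm = x_1x_3. S = 3/8x_2 + 9/56x_3 + 9/56.
  leading term x_2: no divisor's leading term divides it; move 3/8x_2 to the remainder.
  leading term x_3: no divisor's leading term divides it; move 9/56x_3 to the remainder.
  leading term 1: no divisor's leading term divides it; move 9/56 to the remainder.
  remainder 3/8x_2 + 9/56x_3 + 9/56 ≠ 0; add k_3 = 3/8x_2 + 9/56x_3 + 9/56 to the basis.

The other S-polynomials (S(h_1,k_3), S(h_2,k_3)) all reduce to 0 modulo the current basis, so we have a Gröbner basis.
Inter-reduce: drop elements whose leading term is divisible by another's, tail-reduce, and make monic.
Reduced Gröbner basis: {x_1x_3 + 3/7x_3 + 41/14, x_2 + 3/7x_3 + 3/7}.

These differ, so the ideals are not equal.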